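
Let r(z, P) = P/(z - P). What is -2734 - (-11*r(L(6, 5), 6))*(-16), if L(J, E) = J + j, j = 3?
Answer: -3086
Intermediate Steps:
L(J, E) = 3 + J (L(J, E) = J + 3 = 3 + J)
-2734 - (-11*r(L(6, 5), 6))*(-16) = -2734 - (-66/((3 + 6) - 1*6))*(-16) = -2734 - (-66/(9 - 6))*(-16) = -2734 - (-66/3)*(-16) = -2734 - (-11*2)*(-16) = -2734 - (-22)*(-16) = -2734 - 1*352 = -2734 - 352 = -3086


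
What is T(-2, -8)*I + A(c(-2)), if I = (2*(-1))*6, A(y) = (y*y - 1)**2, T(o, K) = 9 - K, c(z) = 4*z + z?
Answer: 9597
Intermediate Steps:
c(z) = 5*z
A(y) = (-1 + y**2)**2 (A(y) = (y**2 - 1)**2 = (-1 + y**2)**2)
I = -12 (I = -2*6 = -12)
T(-2, -8)*I + A(c(-2)) = (9 - 1*(-8))*(-12) + (-1 + (5*(-2))**2)**2 = (9 + 8)*(-12) + (-1 + (-10)**2)**2 = 17*(-12) + (-1 + 100)**2 = -204 + 99**2 = -204 + 9801 = 9597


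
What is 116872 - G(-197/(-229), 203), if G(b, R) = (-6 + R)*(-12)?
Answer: 119236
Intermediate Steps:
G(b, R) = 72 - 12*R
116872 - G(-197/(-229), 203) = 116872 - (72 - 12*203) = 116872 - (72 - 2436) = 116872 - 1*(-2364) = 116872 + 2364 = 119236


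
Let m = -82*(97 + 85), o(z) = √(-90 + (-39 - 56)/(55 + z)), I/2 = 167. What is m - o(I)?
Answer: -14924 - I*√13655845/389 ≈ -14924.0 - 9.4997*I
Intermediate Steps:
I = 334 (I = 2*167 = 334)
o(z) = √(-90 - 95/(55 + z))
m = -14924 (m = -82*182 = -14924)
m - o(I) = -14924 - √5*√((-1009 - 18*334)/(55 + 334)) = -14924 - √5*√((-1009 - 6012)/389) = -14924 - √5*√((1/389)*(-7021)) = -14924 - √5*√(-7021/389) = -14924 - √5*I*√2731169/389 = -14924 - I*√13655845/389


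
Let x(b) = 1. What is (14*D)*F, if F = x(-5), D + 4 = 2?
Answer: -28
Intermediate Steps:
D = -2 (D = -4 + 2 = -2)
F = 1
(14*D)*F = (14*(-2))*1 = -28*1 = -28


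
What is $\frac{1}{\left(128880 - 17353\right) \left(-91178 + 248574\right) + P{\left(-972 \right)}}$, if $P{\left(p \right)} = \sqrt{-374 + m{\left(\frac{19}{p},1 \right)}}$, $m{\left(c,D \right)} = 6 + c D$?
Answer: $\frac{17062394388624}{299511627852826916757523} - \frac{18 i \sqrt{1073145}}{299511627852826916757523} \approx 5.6967 \cdot 10^{-11} - 6.2257 \cdot 10^{-20} i$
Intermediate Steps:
$m{\left(c,D \right)} = 6 + D c$
$P{\left(p \right)} = \sqrt{-368 + \frac{19}{p}}$ ($P{\left(p \right)} = \sqrt{-374 + \left(6 + 1 \frac{19}{p}\right)} = \sqrt{-374 + \left(6 + \frac{19}{p}\right)} = \sqrt{-368 + \frac{19}{p}}$)
$\frac{1}{\left(128880 - 17353\right) \left(-91178 + 248574\right) + P{\left(-972 \right)}} = \frac{1}{\left(128880 - 17353\right) \left(-91178 + 248574\right) + \sqrt{-368 + \frac{19}{-972}}} = \frac{1}{111527 \cdot 157396 + \sqrt{-368 + 19 \left(- \frac{1}{972}\right)}} = \frac{1}{17553903692 + \sqrt{-368 - \frac{19}{972}}} = \frac{1}{17553903692 + \sqrt{- \frac{357715}{972}}} = \frac{1}{17553903692 + \frac{i \sqrt{1073145}}{54}}$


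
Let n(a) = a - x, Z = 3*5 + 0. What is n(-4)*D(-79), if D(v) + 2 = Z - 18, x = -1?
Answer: 15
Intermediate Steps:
Z = 15 (Z = 15 + 0 = 15)
D(v) = -5 (D(v) = -2 + (15 - 18) = -2 - 3 = -5)
n(a) = 1 + a (n(a) = a - 1*(-1) = a + 1 = 1 + a)
n(-4)*D(-79) = (1 - 4)*(-5) = -3*(-5) = 15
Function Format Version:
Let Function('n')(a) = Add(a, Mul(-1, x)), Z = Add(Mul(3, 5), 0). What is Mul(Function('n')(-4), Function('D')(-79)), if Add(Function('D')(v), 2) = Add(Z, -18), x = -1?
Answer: 15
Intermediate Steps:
Z = 15 (Z = Add(15, 0) = 15)
Function('D')(v) = -5 (Function('D')(v) = Add(-2, Add(15, -18)) = Add(-2, -3) = -5)
Function('n')(a) = Add(1, a) (Function('n')(a) = Add(a, Mul(-1, -1)) = Add(a, 1) = Add(1, a))
Mul(Function('n')(-4), Function('D')(-79)) = Mul(Add(1, -4), -5) = Mul(-3, -5) = 15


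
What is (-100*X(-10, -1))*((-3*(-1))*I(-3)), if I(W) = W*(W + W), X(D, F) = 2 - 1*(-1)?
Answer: -16200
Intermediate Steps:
X(D, F) = 3 (X(D, F) = 2 + 1 = 3)
I(W) = 2*W² (I(W) = W*(2*W) = 2*W²)
(-100*X(-10, -1))*((-3*(-1))*I(-3)) = (-100*3)*((-3*(-1))*(2*(-3)²)) = -900*2*9 = -900*18 = -300*54 = -16200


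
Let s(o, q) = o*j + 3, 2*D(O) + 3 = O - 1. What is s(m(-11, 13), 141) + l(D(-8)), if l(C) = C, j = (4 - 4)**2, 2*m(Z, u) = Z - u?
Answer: -3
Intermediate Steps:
m(Z, u) = Z/2 - u/2 (m(Z, u) = (Z - u)/2 = Z/2 - u/2)
j = 0 (j = 0**2 = 0)
D(O) = -2 + O/2 (D(O) = -3/2 + (O - 1)/2 = -3/2 + (-1 + O)/2 = -3/2 + (-1/2 + O/2) = -2 + O/2)
s(o, q) = 3 (s(o, q) = o*0 + 3 = 0 + 3 = 3)
s(m(-11, 13), 141) + l(D(-8)) = 3 + (-2 + (1/2)*(-8)) = 3 + (-2 - 4) = 3 - 6 = -3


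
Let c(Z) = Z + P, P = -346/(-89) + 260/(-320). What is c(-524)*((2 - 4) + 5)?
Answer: -2225391/1424 ≈ -1562.8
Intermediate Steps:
P = 4379/1424 (P = -346*(-1/89) + 260*(-1/320) = 346/89 - 13/16 = 4379/1424 ≈ 3.0751)
c(Z) = 4379/1424 + Z (c(Z) = Z + 4379/1424 = 4379/1424 + Z)
c(-524)*((2 - 4) + 5) = (4379/1424 - 524)*((2 - 4) + 5) = -741797*(-2 + 5)/1424 = -741797/1424*3 = -2225391/1424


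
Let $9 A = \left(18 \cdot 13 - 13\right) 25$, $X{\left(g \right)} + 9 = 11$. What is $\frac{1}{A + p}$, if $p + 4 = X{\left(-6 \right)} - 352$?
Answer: $\frac{9}{2339} \approx 0.0038478$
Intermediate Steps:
$X{\left(g \right)} = 2$ ($X{\left(g \right)} = -9 + 11 = 2$)
$p = -354$ ($p = -4 + \left(2 - 352\right) = -4 - 350 = -354$)
$A = \frac{5525}{9}$ ($A = \frac{\left(18 \cdot 13 - 13\right) 25}{9} = \frac{\left(234 - 13\right) 25}{9} = \frac{221 \cdot 25}{9} = \frac{1}{9} \cdot 5525 = \frac{5525}{9} \approx 613.89$)
$\frac{1}{A + p} = \frac{1}{\frac{5525}{9} - 354} = \frac{1}{\frac{2339}{9}} = \frac{9}{2339}$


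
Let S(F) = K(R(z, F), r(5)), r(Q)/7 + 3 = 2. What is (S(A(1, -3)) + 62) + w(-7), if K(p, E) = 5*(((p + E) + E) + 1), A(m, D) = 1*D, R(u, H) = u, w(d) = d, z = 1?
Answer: -5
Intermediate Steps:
A(m, D) = D
r(Q) = -7 (r(Q) = -21 + 7*2 = -21 + 14 = -7)
K(p, E) = 5 + 5*p + 10*E (K(p, E) = 5*(((E + p) + E) + 1) = 5*((p + 2*E) + 1) = 5*(1 + p + 2*E) = 5 + 5*p + 10*E)
S(F) = -60 (S(F) = 5 + 5*1 + 10*(-7) = 5 + 5 - 70 = -60)
(S(A(1, -3)) + 62) + w(-7) = (-60 + 62) - 7 = 2 - 7 = -5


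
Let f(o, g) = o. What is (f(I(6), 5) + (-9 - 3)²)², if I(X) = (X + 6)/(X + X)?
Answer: 21025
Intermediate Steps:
I(X) = (6 + X)/(2*X) (I(X) = (6 + X)/((2*X)) = (6 + X)*(1/(2*X)) = (6 + X)/(2*X))
(f(I(6), 5) + (-9 - 3)²)² = ((½)*(6 + 6)/6 + (-9 - 3)²)² = ((½)*(⅙)*12 + (-12)²)² = (1 + 144)² = 145² = 21025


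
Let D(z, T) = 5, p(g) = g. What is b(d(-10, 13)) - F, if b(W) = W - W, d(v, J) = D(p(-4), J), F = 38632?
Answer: -38632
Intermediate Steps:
d(v, J) = 5
b(W) = 0
b(d(-10, 13)) - F = 0 - 1*38632 = 0 - 38632 = -38632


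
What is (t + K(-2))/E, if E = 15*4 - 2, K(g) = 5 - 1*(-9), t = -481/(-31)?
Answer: 915/1798 ≈ 0.50890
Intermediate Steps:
t = 481/31 (t = -481*(-1/31) = 481/31 ≈ 15.516)
K(g) = 14 (K(g) = 5 + 9 = 14)
E = 58 (E = 60 - 2 = 58)
(t + K(-2))/E = (481/31 + 14)/58 = (915/31)*(1/58) = 915/1798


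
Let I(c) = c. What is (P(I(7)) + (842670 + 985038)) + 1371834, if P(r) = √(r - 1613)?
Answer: 3199542 + I*√1606 ≈ 3.1995e+6 + 40.075*I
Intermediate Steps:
P(r) = √(-1613 + r)
(P(I(7)) + (842670 + 985038)) + 1371834 = (√(-1613 + 7) + (842670 + 985038)) + 1371834 = (√(-1606) + 1827708) + 1371834 = (I*√1606 + 1827708) + 1371834 = (1827708 + I*√1606) + 1371834 = 3199542 + I*√1606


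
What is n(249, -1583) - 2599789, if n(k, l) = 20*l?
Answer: -2631449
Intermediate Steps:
n(249, -1583) - 2599789 = 20*(-1583) - 2599789 = -31660 - 2599789 = -2631449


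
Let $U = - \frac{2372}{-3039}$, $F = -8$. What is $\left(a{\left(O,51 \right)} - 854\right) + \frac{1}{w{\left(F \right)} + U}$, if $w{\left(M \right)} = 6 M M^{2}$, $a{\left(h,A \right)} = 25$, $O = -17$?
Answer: $- \frac{7737421483}{9333436} \approx -829.0$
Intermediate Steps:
$U = \frac{2372}{3039}$ ($U = \left(-2372\right) \left(- \frac{1}{3039}\right) = \frac{2372}{3039} \approx 0.78052$)
$w{\left(M \right)} = 6 M^{3}$
$\left(a{\left(O,51 \right)} - 854\right) + \frac{1}{w{\left(F \right)} + U} = \left(25 - 854\right) + \frac{1}{6 \left(-8\right)^{3} + \frac{2372}{3039}} = -829 + \frac{1}{6 \left(-512\right) + \frac{2372}{3039}} = -829 + \frac{1}{-3072 + \frac{2372}{3039}} = -829 + \frac{1}{- \frac{9333436}{3039}} = -829 - \frac{3039}{9333436} = - \frac{7737421483}{9333436}$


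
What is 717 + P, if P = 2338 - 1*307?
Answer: 2748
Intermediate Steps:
P = 2031 (P = 2338 - 307 = 2031)
717 + P = 717 + 2031 = 2748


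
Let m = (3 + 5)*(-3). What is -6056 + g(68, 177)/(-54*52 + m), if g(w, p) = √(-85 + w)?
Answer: -6056 - I*√17/2832 ≈ -6056.0 - 0.0014559*I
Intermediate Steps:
m = -24 (m = 8*(-3) = -24)
-6056 + g(68, 177)/(-54*52 + m) = -6056 + √(-85 + 68)/(-54*52 - 24) = -6056 + √(-17)/(-2808 - 24) = -6056 + (I*√17)/(-2832) = -6056 + (I*√17)*(-1/2832) = -6056 - I*√17/2832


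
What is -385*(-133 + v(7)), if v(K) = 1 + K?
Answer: 48125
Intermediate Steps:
-385*(-133 + v(7)) = -385*(-133 + (1 + 7)) = -385*(-133 + 8) = -385*(-125) = 48125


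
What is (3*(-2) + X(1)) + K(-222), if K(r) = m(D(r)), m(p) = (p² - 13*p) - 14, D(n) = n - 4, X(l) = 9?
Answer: 54003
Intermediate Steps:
D(n) = -4 + n
m(p) = -14 + p² - 13*p
K(r) = 38 + (-4 + r)² - 13*r (K(r) = -14 + (-4 + r)² - 13*(-4 + r) = -14 + (-4 + r)² + (52 - 13*r) = 38 + (-4 + r)² - 13*r)
(3*(-2) + X(1)) + K(-222) = (3*(-2) + 9) + (54 + (-222)² - 21*(-222)) = (-6 + 9) + (54 + 49284 + 4662) = 3 + 54000 = 54003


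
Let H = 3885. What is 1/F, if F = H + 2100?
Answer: 1/5985 ≈ 0.00016708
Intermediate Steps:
F = 5985 (F = 3885 + 2100 = 5985)
1/F = 1/5985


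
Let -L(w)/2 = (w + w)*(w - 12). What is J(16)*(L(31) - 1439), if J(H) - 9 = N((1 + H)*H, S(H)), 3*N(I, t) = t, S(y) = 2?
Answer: -36685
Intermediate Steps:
N(I, t) = t/3
L(w) = -4*w*(-12 + w) (L(w) = -2*(w + w)*(w - 12) = -2*2*w*(-12 + w) = -4*w*(-12 + w))
J(H) = 29/3 (J(H) = 9 + (⅓)*2 = 9 + ⅔ = 29/3)
J(16)*(L(31) - 1439) = 29*(4*31*(12 - 1*31) - 1439)/3 = 29*(4*31*(12 - 31) - 1439)/3 = 29*(4*31*(-19) - 1439)/3 = 29*(-2356 - 1439)/3 = (29/3)*(-3795) = -36685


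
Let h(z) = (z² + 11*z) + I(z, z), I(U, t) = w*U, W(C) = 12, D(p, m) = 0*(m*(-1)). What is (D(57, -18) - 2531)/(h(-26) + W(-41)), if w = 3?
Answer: -2531/324 ≈ -7.8117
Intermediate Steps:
D(p, m) = 0 (D(p, m) = 0*(-m) = 0)
I(U, t) = 3*U
h(z) = z² + 14*z (h(z) = (z² + 11*z) + 3*z = z² + 14*z)
(D(57, -18) - 2531)/(h(-26) + W(-41)) = (0 - 2531)/(-26*(14 - 26) + 12) = -2531/(-26*(-12) + 12) = -2531/(312 + 12) = -2531/324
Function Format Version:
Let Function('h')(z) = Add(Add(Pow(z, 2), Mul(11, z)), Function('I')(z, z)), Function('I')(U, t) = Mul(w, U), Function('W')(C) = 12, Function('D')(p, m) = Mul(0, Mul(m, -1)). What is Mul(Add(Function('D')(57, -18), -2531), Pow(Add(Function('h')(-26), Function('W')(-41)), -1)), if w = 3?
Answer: Rational(-2531, 324) ≈ -7.8117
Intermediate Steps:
Function('D')(p, m) = 0 (Function('D')(p, m) = Mul(0, Mul(-1, m)) = 0)
Function('I')(U, t) = Mul(3, U)
Function('h')(z) = Add(Pow(z, 2), Mul(14, z)) (Function('h')(z) = Add(Add(Pow(z, 2), Mul(11, z)), Mul(3, z)) = Add(Pow(z, 2), Mul(14, z)))
Mul(Add(Function('D')(57, -18), -2531), Pow(Add(Function('h')(-26), Function('W')(-41)), -1)) = Mul(Add(0, -2531), Pow(Add(Mul(-26, Add(14, -26)), 12), -1)) = Mul(-2531, Pow(Add(Mul(-26, -12), 12), -1)) = Mul(-2531, Pow(Add(312, 12), -1)) = Mul(-2531, Pow(324, -1)) = Mul(-2531, Rational(1, 324)) = Rational(-2531, 324)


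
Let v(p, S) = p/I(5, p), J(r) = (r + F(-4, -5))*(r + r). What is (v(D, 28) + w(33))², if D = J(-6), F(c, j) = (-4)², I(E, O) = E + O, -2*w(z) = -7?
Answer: 43681/2116 ≈ 20.643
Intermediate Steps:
w(z) = 7/2 (w(z) = -½*(-7) = 7/2)
F(c, j) = 16
J(r) = 2*r*(16 + r) (J(r) = (r + 16)*(r + r) = (16 + r)*(2*r) = 2*r*(16 + r))
D = -120 (D = 2*(-6)*(16 - 6) = 2*(-6)*10 = -120)
v(p, S) = p/(5 + p)
(v(D, 28) + w(33))² = (-120/(5 - 120) + 7/2)² = (-120/(-115) + 7/2)² = (-120*(-1/115) + 7/2)² = (24/23 + 7/2)² = (209/46)² = 43681/2116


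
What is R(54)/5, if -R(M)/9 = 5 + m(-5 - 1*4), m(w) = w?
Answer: 36/5 ≈ 7.2000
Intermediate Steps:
R(M) = 36 (R(M) = -9*(5 + (-5 - 1*4)) = -9*(5 + (-5 - 4)) = -9*(5 - 9) = -9*(-4) = 36)
R(54)/5 = 36/5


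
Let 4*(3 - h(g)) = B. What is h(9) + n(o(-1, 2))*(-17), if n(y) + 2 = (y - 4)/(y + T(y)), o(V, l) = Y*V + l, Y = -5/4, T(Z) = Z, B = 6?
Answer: 487/13 ≈ 37.462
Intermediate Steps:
h(g) = 3/2 (h(g) = 3 - ¼*6 = 3 - 3/2 = 3/2)
Y = -5/4 (Y = -5*¼ = -5/4 ≈ -1.2500)
o(V, l) = l - 5*V/4 (o(V, l) = -5*V/4 + l = l - 5*V/4)
n(y) = -2 + (-4 + y)/(2*y) (n(y) = -2 + (y - 4)/(y + y) = -2 + (-4 + y)/((2*y)) = -2 + (-4 + y)*(1/(2*y)) = -2 + (-4 + y)/(2*y))
h(9) + n(o(-1, 2))*(-17) = 3/2 + (-3/2 - 2/(2 - 5/4*(-1)))*(-17) = 3/2 + (-3/2 - 2/(2 + 5/4))*(-17) = 3/2 + (-3/2 - 2/13/4)*(-17) = 3/2 + (-3/2 - 2*4/13)*(-17) = 3/2 + (-3/2 - 8/13)*(-17) = 3/2 - 55/26*(-17) = 3/2 + 935/26 = 487/13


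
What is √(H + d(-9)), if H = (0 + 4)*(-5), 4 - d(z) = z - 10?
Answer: √3 ≈ 1.7320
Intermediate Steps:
d(z) = 14 - z (d(z) = 4 - (z - 10) = 4 - (-10 + z) = 4 + (10 - z) = 14 - z)
H = -20 (H = 4*(-5) = -20)
√(H + d(-9)) = √(-20 + (14 - 1*(-9))) = √(-20 + (14 + 9)) = √(-20 + 23) = √3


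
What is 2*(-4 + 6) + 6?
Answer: 10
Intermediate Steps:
2*(-4 + 6) + 6 = 2*2 + 6 = 4 + 6 = 10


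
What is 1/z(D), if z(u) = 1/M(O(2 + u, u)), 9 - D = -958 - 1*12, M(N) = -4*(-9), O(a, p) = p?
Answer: 36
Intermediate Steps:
M(N) = 36
D = 979 (D = 9 - (-958 - 1*12) = 9 - (-958 - 12) = 9 - 1*(-970) = 9 + 970 = 979)
z(u) = 1/36
1/z(D) = 1/(1/36) = 36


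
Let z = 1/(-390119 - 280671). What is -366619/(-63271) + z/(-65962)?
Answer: 1247820197621607/215348445452660 ≈ 5.7944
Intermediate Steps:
z = -1/670790 (z = 1/(-670790) = -1/670790 ≈ -1.4908e-6)
-366619/(-63271) + z/(-65962) = -366619/(-63271) - 1/670790/(-65962) = -366619*(-1/63271) - 1/670790*(-1/65962) = 366619/63271 + 1/44246649980 = 1247820197621607/215348445452660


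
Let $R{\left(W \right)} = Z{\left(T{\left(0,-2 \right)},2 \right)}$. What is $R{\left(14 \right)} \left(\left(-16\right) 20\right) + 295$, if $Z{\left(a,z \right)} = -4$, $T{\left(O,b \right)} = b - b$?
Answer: $1575$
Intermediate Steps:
$T{\left(O,b \right)} = 0$
$R{\left(W \right)} = -4$
$R{\left(14 \right)} \left(\left(-16\right) 20\right) + 295 = - 4 \left(\left(-16\right) 20\right) + 295 = \left(-4\right) \left(-320\right) + 295 = 1280 + 295 = 1575$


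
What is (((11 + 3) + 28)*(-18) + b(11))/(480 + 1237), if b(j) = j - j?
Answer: -756/1717 ≈ -0.44030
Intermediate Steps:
b(j) = 0
(((11 + 3) + 28)*(-18) + b(11))/(480 + 1237) = (((11 + 3) + 28)*(-18) + 0)/(480 + 1237) = ((14 + 28)*(-18) + 0)/1717 = (42*(-18) + 0)*(1/1717) = (-756 + 0)*(1/1717) = -756*1/1717 = -756/1717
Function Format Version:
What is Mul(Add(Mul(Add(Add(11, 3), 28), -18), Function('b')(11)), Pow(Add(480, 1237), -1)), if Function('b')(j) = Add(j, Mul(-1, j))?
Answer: Rational(-756, 1717) ≈ -0.44030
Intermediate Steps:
Function('b')(j) = 0
Mul(Add(Mul(Add(Add(11, 3), 28), -18), Function('b')(11)), Pow(Add(480, 1237), -1)) = Mul(Add(Mul(Add(Add(11, 3), 28), -18), 0), Pow(Add(480, 1237), -1)) = Mul(Add(Mul(Add(14, 28), -18), 0), Pow(1717, -1)) = Mul(Add(Mul(42, -18), 0), Rational(1, 1717)) = Mul(Add(-756, 0), Rational(1, 1717)) = Mul(-756, Rational(1, 1717)) = Rational(-756, 1717)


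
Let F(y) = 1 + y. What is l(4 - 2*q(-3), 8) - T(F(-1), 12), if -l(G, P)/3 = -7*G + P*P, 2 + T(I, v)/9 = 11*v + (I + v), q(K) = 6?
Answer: -1638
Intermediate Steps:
T(I, v) = -18 + 9*I + 108*v (T(I, v) = -18 + 9*(11*v + (I + v)) = -18 + 9*(I + 12*v) = -18 + (9*I + 108*v) = -18 + 9*I + 108*v)
l(G, P) = -3*P² + 21*G (l(G, P) = -3*(-7*G + P*P) = -3*(-7*G + P²) = -3*(P² - 7*G) = -3*P² + 21*G)
l(4 - 2*q(-3), 8) - T(F(-1), 12) = (-3*8² + 21*(4 - 2*6)) - (-18 + 9*(1 - 1) + 108*12) = (-3*64 + 21*(4 - 12)) - (-18 + 9*0 + 1296) = (-192 + 21*(-8)) - (-18 + 0 + 1296) = (-192 - 168) - 1*1278 = -360 - 1278 = -1638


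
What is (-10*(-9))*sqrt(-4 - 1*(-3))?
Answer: 90*I ≈ 90.0*I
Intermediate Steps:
(-10*(-9))*sqrt(-4 - 1*(-3)) = 90*sqrt(-4 + 3) = 90*sqrt(-1) = 90*I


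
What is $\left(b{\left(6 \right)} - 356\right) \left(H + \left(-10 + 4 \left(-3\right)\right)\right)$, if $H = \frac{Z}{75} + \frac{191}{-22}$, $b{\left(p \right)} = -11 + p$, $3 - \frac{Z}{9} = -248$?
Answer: $\frac{111549}{550} \approx 202.82$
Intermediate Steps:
$Z = 2259$ ($Z = 27 - -2232 = 27 + 2232 = 2259$)
$H = \frac{11791}{550}$ ($H = \frac{2259}{75} + \frac{191}{-22} = 2259 \cdot \frac{1}{75} + 191 \left(- \frac{1}{22}\right) = \frac{753}{25} - \frac{191}{22} = \frac{11791}{550} \approx 21.438$)
$\left(b{\left(6 \right)} - 356\right) \left(H + \left(-10 + 4 \left(-3\right)\right)\right) = \left(\left(-11 + 6\right) - 356\right) \left(\frac{11791}{550} + \left(-10 + 4 \left(-3\right)\right)\right) = \left(-5 - 356\right) \left(\frac{11791}{550} - 22\right) = - 361 \left(\frac{11791}{550} - 22\right) = \left(-361\right) \left(- \frac{309}{550}\right) = \frac{111549}{550}$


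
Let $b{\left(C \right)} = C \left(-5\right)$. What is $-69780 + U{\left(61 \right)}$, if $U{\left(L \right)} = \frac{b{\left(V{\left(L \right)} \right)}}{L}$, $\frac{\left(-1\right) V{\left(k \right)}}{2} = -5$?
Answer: $- \frac{4256630}{61} \approx -69781.0$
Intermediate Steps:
$V{\left(k \right)} = 10$ ($V{\left(k \right)} = \left(-2\right) \left(-5\right) = 10$)
$b{\left(C \right)} = - 5 C$
$U{\left(L \right)} = - \frac{50}{L}$ ($U{\left(L \right)} = \frac{\left(-5\right) 10}{L} = - \frac{50}{L}$)
$-69780 + U{\left(61 \right)} = -69780 - \frac{50}{61} = - \frac{4256630}{61}$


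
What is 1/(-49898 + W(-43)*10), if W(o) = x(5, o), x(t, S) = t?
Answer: -1/49848 ≈ -2.0061e-5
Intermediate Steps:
W(o) = 5
1/(-49898 + W(-43)*10) = 1/(-49898 + 5*10) = 1/(-49898 + 50) = 1/(-49848) = -1/49848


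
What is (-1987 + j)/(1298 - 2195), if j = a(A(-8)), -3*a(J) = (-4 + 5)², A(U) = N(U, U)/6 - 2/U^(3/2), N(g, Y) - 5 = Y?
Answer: 5962/2691 ≈ 2.2155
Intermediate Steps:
N(g, Y) = 5 + Y
A(U) = ⅚ - 2/U^(3/2) + U/6 (A(U) = (5 + U)/6 - 2/U^(3/2) = (5 + U)*(⅙) - 2/U^(3/2) = (⅚ + U/6) - 2/U^(3/2) = ⅚ - 2/U^(3/2) + U/6)
a(J) = -⅓ (a(J) = -(-4 + 5)²/3 = -⅓*1² = -⅓*1 = -⅓)
j = -⅓ ≈ -0.33333
(-1987 + j)/(1298 - 2195) = (-1987 - ⅓)/(1298 - 2195) = -5962/3/(-897) = -5962/3*(-1/897) = 5962/2691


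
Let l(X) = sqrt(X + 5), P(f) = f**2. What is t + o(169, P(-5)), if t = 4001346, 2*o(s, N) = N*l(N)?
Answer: 4001346 + 25*sqrt(30)/2 ≈ 4.0014e+6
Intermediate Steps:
l(X) = sqrt(5 + X)
o(s, N) = N*sqrt(5 + N)/2 (o(s, N) = (N*sqrt(5 + N))/2 = N*sqrt(5 + N)/2)
t + o(169, P(-5)) = 4001346 + (1/2)*(-5)**2*sqrt(5 + (-5)**2) = 4001346 + (1/2)*25*sqrt(5 + 25) = 4001346 + (1/2)*25*sqrt(30) = 4001346 + 25*sqrt(30)/2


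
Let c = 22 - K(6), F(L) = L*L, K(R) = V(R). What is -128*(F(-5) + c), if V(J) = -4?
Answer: -6528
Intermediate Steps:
K(R) = -4
F(L) = L**2
c = 26 (c = 22 - 1*(-4) = 22 + 4 = 26)
-128*(F(-5) + c) = -128*((-5)**2 + 26) = -128*(25 + 26) = -128*51 = -6528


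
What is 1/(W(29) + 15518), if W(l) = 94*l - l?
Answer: 1/18215 ≈ 5.4900e-5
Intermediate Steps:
W(l) = 93*l
1/(W(29) + 15518) = 1/(93*29 + 15518) = 1/(2697 + 15518) = 1/18215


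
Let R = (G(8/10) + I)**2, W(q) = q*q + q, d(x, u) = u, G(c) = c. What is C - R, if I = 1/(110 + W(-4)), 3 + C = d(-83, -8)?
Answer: -4336149/372100 ≈ -11.653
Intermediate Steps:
C = -11 (C = -3 - 8 = -11)
W(q) = q + q**2 (W(q) = q**2 + q = q + q**2)
I = 1/122 (I = 1/(110 - 4*(1 - 4)) = 1/(110 - 4*(-3)) = 1/(110 + 12) = 1/122 ≈ 0.0081967)
R = 243049/372100 (R = (8/10 + 1/122)**2 = (8*(1/10) + 1/122)**2 = (4/5 + 1/122)**2 = (493/610)**2 = 243049/372100 ≈ 0.65318)
C - R = -11 - 1*243049/372100 = -11 - 243049/372100 = -4336149/372100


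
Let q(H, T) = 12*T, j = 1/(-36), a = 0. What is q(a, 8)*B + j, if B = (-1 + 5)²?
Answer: 55295/36 ≈ 1536.0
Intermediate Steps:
j = -1/36 ≈ -0.027778
B = 16 (B = 4² = 16)
q(a, 8)*B + j = (12*8)*16 - 1/36 = 96*16 - 1/36 = 1536 - 1/36 = 55295/36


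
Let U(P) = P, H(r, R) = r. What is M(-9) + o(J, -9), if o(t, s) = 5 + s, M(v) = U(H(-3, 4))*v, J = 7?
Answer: 23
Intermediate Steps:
M(v) = -3*v
M(-9) + o(J, -9) = -3*(-9) + (5 - 9) = 27 - 4 = 23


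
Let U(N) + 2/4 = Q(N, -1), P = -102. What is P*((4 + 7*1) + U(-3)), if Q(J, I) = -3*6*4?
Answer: 6273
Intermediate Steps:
Q(J, I) = -72 (Q(J, I) = -18*4 = -72)
U(N) = -145/2 (U(N) = -1/2 - 72 = -145/2)
P*((4 + 7*1) + U(-3)) = -102*((4 + 7*1) - 145/2) = -102*((4 + 7) - 145/2) = -102*(11 - 145/2) = -102*(-123/2) = 6273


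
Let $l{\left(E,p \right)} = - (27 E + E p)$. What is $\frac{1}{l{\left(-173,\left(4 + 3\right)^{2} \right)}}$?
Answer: $\frac{1}{13148} \approx 7.6057 \cdot 10^{-5}$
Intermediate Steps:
$l{\left(E,p \right)} = - 27 E - E p$
$\frac{1}{l{\left(-173,\left(4 + 3\right)^{2} \right)}} = \frac{1}{\left(-1\right) \left(-173\right) \left(27 + \left(4 + 3\right)^{2}\right)} = \frac{1}{\left(-1\right) \left(-173\right) \left(27 + 7^{2}\right)} = \frac{1}{\left(-1\right) \left(-173\right) \left(27 + 49\right)} = \frac{1}{\left(-1\right) \left(-173\right) 76} = \frac{1}{13148}$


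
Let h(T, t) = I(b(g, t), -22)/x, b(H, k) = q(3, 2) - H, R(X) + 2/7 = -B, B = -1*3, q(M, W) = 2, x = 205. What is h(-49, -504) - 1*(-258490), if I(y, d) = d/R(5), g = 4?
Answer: 1006818396/3895 ≈ 2.5849e+5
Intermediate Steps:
B = -3
R(X) = 19/7 (R(X) = -2/7 - 1*(-3) = -2/7 + 3 = 19/7)
b(H, k) = 2 - H
I(y, d) = 7*d/19 (I(y, d) = d/(19/7) = d*(7/19) = 7*d/19)
h(T, t) = -154/3895 (h(T, t) = ((7/19)*(-22))/205 = -154/19*1/205 = -154/3895)
h(-49, -504) - 1*(-258490) = -154/3895 - 1*(-258490) = -154/3895 + 258490 = 1006818396/3895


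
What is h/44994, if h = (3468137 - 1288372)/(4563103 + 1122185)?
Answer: 311395/36543406896 ≈ 8.5212e-6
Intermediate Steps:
h = 311395/812184 (h = 2179765/5685288 = 2179765*(1/5685288) = 311395/812184 ≈ 0.38340)
h/44994 = (311395/812184)/44994 = (311395/812184)*(1/44994) = 311395/36543406896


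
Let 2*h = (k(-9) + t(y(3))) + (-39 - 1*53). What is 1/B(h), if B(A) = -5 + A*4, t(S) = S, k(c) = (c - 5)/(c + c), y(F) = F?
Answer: -9/1633 ≈ -0.0055113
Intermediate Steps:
k(c) = (-5 + c)/(2*c) (k(c) = (-5 + c)/((2*c)) = (-5 + c)*(1/(2*c)) = (-5 + c)/(2*c))
h = -397/9 (h = (((½)*(-5 - 9)/(-9) + 3) + (-39 - 1*53))/2 = (((½)*(-⅑)*(-14) + 3) + (-39 - 53))/2 = ((7/9 + 3) - 92)/2 = (34/9 - 92)/2 = (½)*(-794/9) = -397/9 ≈ -44.111)
B(A) = -5 + 4*A
1/B(h) = 1/(-5 + 4*(-397/9)) = 1/(-5 - 1588/9) = 1/(-1633/9) = -9/1633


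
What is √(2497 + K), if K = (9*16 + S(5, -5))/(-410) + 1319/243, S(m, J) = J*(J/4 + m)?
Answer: √1226489404110/22140 ≈ 50.021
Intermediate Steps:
S(m, J) = J*(m + J/4) (S(m, J) = J*(J*(¼) + m) = J*(J/4 + m) = J*(m + J/4))
K = 2041417/398520 (K = (9*16 + (¼)*(-5)*(-5 + 4*5))/(-410) + 1319/243 = (144 + (¼)*(-5)*(-5 + 20))*(-1/410) + 1319*(1/243) = (144 + (¼)*(-5)*15)*(-1/410) + 1319/243 = (144 - 75/4)*(-1/410) + 1319/243 = (501/4)*(-1/410) + 1319/243 = -501/1640 + 1319/243 = 2041417/398520 ≈ 5.1225)
√(2497 + K) = √(2497 + 2041417/398520) = √(997145857/398520) = √1226489404110/22140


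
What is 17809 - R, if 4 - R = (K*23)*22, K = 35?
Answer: 35515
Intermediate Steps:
R = -17706 (R = 4 - 35*23*22 = 4 - 805*22 = 4 - 1*17710 = 4 - 17710 = -17706)
17809 - R = 17809 - 1*(-17706) = 17809 + 17706 = 35515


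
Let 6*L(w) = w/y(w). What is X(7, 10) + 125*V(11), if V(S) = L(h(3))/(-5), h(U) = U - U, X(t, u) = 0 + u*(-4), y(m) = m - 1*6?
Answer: -40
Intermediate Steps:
y(m) = -6 + m (y(m) = m - 6 = -6 + m)
X(t, u) = -4*u (X(t, u) = 0 - 4*u = -4*u)
h(U) = 0
L(w) = w/(6*(-6 + w)) (L(w) = (w/(-6 + w))/6 = w/(6*(-6 + w)))
V(S) = 0 (V(S) = ((⅙)*0/(-6 + 0))/(-5) = ((⅙)*0/(-6))*(-⅕) = ((⅙)*0*(-⅙))*(-⅕) = 0*(-⅕) = 0)
X(7, 10) + 125*V(11) = -4*10 + 125*0 = -40 + 0 = -40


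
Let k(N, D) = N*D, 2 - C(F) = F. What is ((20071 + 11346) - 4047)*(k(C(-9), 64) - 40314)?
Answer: -1084125700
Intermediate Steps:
C(F) = 2 - F
k(N, D) = D*N
((20071 + 11346) - 4047)*(k(C(-9), 64) - 40314) = ((20071 + 11346) - 4047)*(64*(2 - 1*(-9)) - 40314) = (31417 - 4047)*(64*(2 + 9) - 40314) = 27370*(64*11 - 40314) = 27370*(704 - 40314) = 27370*(-39610) = -1084125700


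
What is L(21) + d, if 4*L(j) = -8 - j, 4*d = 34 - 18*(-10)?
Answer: 185/4 ≈ 46.250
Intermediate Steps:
d = 107/2 (d = (34 - 18*(-10))/4 = (34 + 180)/4 = (¼)*214 = 107/2 ≈ 53.500)
L(j) = -2 - j/4 (L(j) = (-8 - j)/4 = -2 - j/4)
L(21) + d = (-2 - ¼*21) + 107/2 = (-2 - 21/4) + 107/2 = -29/4 + 107/2 = 185/4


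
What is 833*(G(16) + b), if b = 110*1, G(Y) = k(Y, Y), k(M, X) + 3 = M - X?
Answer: 89131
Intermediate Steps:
k(M, X) = -3 + M - X (k(M, X) = -3 + (M - X) = -3 + M - X)
G(Y) = -3 (G(Y) = -3 + Y - Y = -3)
b = 110
833*(G(16) + b) = 833*(-3 + 110) = 833*107 = 89131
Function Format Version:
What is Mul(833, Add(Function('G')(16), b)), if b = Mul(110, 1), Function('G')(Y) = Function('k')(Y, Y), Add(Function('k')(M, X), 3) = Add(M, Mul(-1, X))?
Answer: 89131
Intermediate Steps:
Function('k')(M, X) = Add(-3, M, Mul(-1, X)) (Function('k')(M, X) = Add(-3, Add(M, Mul(-1, X))) = Add(-3, M, Mul(-1, X)))
Function('G')(Y) = -3 (Function('G')(Y) = Add(-3, Y, Mul(-1, Y)) = -3)
b = 110
Mul(833, Add(Function('G')(16), b)) = Mul(833, Add(-3, 110)) = Mul(833, 107) = 89131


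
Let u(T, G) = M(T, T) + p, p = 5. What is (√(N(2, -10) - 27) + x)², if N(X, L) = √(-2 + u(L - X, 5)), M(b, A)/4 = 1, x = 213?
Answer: (213 + I*√(27 - √7))² ≈ 45345.0 + 2102.3*I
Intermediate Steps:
M(b, A) = 4 (M(b, A) = 4*1 = 4)
u(T, G) = 9 (u(T, G) = 4 + 5 = 9)
N(X, L) = √7 (N(X, L) = √(-2 + 9) = √7)
(√(N(2, -10) - 27) + x)² = (√(√7 - 27) + 213)² = (√(-27 + √7) + 213)² = (213 + √(-27 + √7))²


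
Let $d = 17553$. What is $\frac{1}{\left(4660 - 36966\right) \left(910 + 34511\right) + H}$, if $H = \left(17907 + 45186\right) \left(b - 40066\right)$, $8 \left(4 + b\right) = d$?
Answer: $- \frac{8}{28272107259} \approx -2.8296 \cdot 10^{-10}$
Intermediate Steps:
$b = \frac{17521}{8}$ ($b = -4 + \frac{1}{8} \cdot 17553 = -4 + \frac{17553}{8} = \frac{17521}{8} \approx 2190.1$)
$H = - \frac{19117620651}{8}$ ($H = \left(17907 + 45186\right) \left(\frac{17521}{8} - 40066\right) = 63093 \left(- \frac{303007}{8}\right) = - \frac{19117620651}{8} \approx -2.3897 \cdot 10^{9}$)
$\frac{1}{\left(4660 - 36966\right) \left(910 + 34511\right) + H} = \frac{1}{\left(4660 - 36966\right) \left(910 + 34511\right) - \frac{19117620651}{8}} = \frac{1}{\left(-32306\right) 35421 - \frac{19117620651}{8}} = \frac{1}{-1144310826 - \frac{19117620651}{8}} = \frac{1}{- \frac{28272107259}{8}} = - \frac{8}{28272107259}$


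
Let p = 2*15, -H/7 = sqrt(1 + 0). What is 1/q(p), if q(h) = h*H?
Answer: -1/210 ≈ -0.0047619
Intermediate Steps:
H = -7 (H = -7*sqrt(1 + 0) = -7*sqrt(1) = -7*1 = -7)
p = 30
q(h) = -7*h (q(h) = h*(-7) = -7*h)
1/q(p) = 1/(-7*30) = 1/(-210) = -1/210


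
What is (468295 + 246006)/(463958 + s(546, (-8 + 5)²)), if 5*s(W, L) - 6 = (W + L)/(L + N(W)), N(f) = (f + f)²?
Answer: 38368678215/24921568433 ≈ 1.5396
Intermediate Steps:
N(f) = 4*f² (N(f) = (2*f)² = 4*f²)
s(W, L) = 6/5 + (L + W)/(5*(L + 4*W²)) (s(W, L) = 6/5 + ((W + L)/(L + 4*W²))/5 = 6/5 + ((L + W)/(L + 4*W²))/5 = 6/5 + (L + W)/(5*(L + 4*W²)))
(468295 + 246006)/(463958 + s(546, (-8 + 5)²)) = (468295 + 246006)/(463958 + (546 + 7*(-8 + 5)² + 24*546²)/(5*((-8 + 5)² + 4*546²))) = 714301/(463958 + (546 + 7*(-3)² + 24*298116)/(5*((-3)² + 4*298116))) = 714301/(463958 + (546 + 7*9 + 7154784)/(5*(9 + 1192464))) = 714301/(463958 + (⅕)*(546 + 63 + 7154784)/1192473) = 714301/(463958 + (⅕)*(1/1192473)*7155393) = 714301/(463958 + 64463/53715) = 714301/(24921568433/53715) = 714301*(53715/24921568433) = 38368678215/24921568433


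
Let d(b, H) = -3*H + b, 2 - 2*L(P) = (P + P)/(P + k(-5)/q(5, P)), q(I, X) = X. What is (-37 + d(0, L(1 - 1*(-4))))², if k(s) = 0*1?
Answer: 1369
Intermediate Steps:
k(s) = 0
L(P) = 0 (L(P) = 1 - (P + P)/(2*(P + 0/P)) = 1 - 2*P/(2*(P + 0)) = 1 - 2*P/(2*P) = 1 - ½*2 = 1 - 1 = 0)
d(b, H) = b - 3*H
(-37 + d(0, L(1 - 1*(-4))))² = (-37 + (0 - 3*0))² = (-37 + (0 + 0))² = (-37 + 0)² = (-37)² = 1369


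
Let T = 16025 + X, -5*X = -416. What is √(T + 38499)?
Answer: 2*√341295/5 ≈ 233.68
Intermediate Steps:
X = 416/5 (X = -⅕*(-416) = 416/5 ≈ 83.200)
T = 80541/5 (T = 16025 + 416/5 = 80541/5 ≈ 16108.)
√(T + 38499) = √(80541/5 + 38499) = √(273036/5) = 2*√341295/5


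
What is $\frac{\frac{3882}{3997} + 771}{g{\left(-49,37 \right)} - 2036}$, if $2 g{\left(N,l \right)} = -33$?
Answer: $- \frac{6171138}{16407685} \approx -0.37611$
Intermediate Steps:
$g{\left(N,l \right)} = - \frac{33}{2}$ ($g{\left(N,l \right)} = \frac{1}{2} \left(-33\right) = - \frac{33}{2}$)
$\frac{\frac{3882}{3997} + 771}{g{\left(-49,37 \right)} - 2036} = \frac{\frac{3882}{3997} + 771}{- \frac{33}{2} - 2036} = \frac{3882 \cdot \frac{1}{3997} + 771}{- \frac{4105}{2}} = \left(\frac{3882}{3997} + 771\right) \left(- \frac{2}{4105}\right) = \frac{3085569}{3997} \left(- \frac{2}{4105}\right) = - \frac{6171138}{16407685}$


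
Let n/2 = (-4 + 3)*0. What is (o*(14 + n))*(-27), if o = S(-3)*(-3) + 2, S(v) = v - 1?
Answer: -5292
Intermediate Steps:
S(v) = -1 + v
n = 0 (n = 2*((-4 + 3)*0) = 2*(-1*0) = 2*0 = 0)
o = 14 (o = (-1 - 3)*(-3) + 2 = -4*(-3) + 2 = 12 + 2 = 14)
(o*(14 + n))*(-27) = (14*(14 + 0))*(-27) = (14*14)*(-27) = 196*(-27) = -5292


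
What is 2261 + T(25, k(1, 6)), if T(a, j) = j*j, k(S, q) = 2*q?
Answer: 2405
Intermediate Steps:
T(a, j) = j**2
2261 + T(25, k(1, 6)) = 2261 + (2*6)**2 = 2261 + 12**2 = 2261 + 144 = 2405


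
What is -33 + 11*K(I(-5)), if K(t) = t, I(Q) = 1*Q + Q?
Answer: -143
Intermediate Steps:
I(Q) = 2*Q (I(Q) = Q + Q = 2*Q)
-33 + 11*K(I(-5)) = -33 + 11*(2*(-5)) = -33 + 11*(-10) = -33 - 110 = -143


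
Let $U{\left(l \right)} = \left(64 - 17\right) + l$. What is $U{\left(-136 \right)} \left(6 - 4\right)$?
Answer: $-178$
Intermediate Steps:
$U{\left(l \right)} = 47 + l$
$U{\left(-136 \right)} \left(6 - 4\right) = \left(47 - 136\right) \left(6 - 4\right) = - 89 \left(6 - 4\right) = \left(-89\right) 2 = -178$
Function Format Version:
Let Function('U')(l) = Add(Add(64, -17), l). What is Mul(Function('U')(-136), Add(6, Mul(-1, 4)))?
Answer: -178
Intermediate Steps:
Function('U')(l) = Add(47, l)
Mul(Function('U')(-136), Add(6, Mul(-1, 4))) = Mul(Add(47, -136), Add(6, Mul(-1, 4))) = Mul(-89, Add(6, -4)) = Mul(-89, 2) = -178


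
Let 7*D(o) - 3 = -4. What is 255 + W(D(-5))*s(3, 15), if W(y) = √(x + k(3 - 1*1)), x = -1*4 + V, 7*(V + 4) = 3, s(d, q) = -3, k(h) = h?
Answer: 255 - 3*I*√273/7 ≈ 255.0 - 7.0812*I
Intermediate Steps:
V = -25/7 (V = -4 + (⅐)*3 = -4 + 3/7 = -25/7 ≈ -3.5714)
D(o) = -⅐ (D(o) = 3/7 + (⅐)*(-4) = 3/7 - 4/7 = -⅐)
x = -53/7 (x = -1*4 - 25/7 = -4 - 25/7 = -53/7 ≈ -7.5714)
W(y) = I*√273/7 (W(y) = √(-53/7 + (3 - 1*1)) = √(-53/7 + (3 - 1)) = √(-53/7 + 2) = √(-39/7) = I*√273/7)
255 + W(D(-5))*s(3, 15) = 255 + (I*√273/7)*(-3) = 255 - 3*I*√273/7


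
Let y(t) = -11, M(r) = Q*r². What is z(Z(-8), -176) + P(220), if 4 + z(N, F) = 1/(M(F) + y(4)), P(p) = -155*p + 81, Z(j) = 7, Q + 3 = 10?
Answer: -7376900882/216821 ≈ -34023.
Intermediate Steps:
Q = 7 (Q = -3 + 10 = 7)
M(r) = 7*r²
P(p) = 81 - 155*p
z(N, F) = -4 + 1/(-11 + 7*F²) (z(N, F) = -4 + 1/(7*F² - 11) = -4 + 1/(-11 + 7*F²))
z(Z(-8), -176) + P(220) = (45 - 28*(-176)²)/(-11 + 7*(-176)²) + (81 - 155*220) = (45 - 28*30976)/(-11 + 7*30976) + (81 - 34100) = (45 - 867328)/(-11 + 216832) - 34019 = -867283/216821 - 34019 = -7376900882/216821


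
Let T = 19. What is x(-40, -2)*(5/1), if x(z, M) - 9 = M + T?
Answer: 130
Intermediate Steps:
x(z, M) = 28 + M (x(z, M) = 9 + (M + 19) = 9 + (19 + M) = 28 + M)
x(-40, -2)*(5/1) = (28 - 2)*(5/1) = 26*(5*1) = 26*5 = 130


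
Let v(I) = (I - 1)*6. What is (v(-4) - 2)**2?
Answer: 1024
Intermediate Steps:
v(I) = -6 + 6*I (v(I) = (-1 + I)*6 = -6 + 6*I)
(v(-4) - 2)**2 = ((-6 + 6*(-4)) - 2)**2 = ((-6 - 24) - 2)**2 = (-30 - 2)**2 = (-32)**2 = 1024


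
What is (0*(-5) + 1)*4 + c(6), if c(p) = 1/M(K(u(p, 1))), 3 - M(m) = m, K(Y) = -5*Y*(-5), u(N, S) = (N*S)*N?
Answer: 3587/897 ≈ 3.9989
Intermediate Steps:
u(N, S) = S*N²
K(Y) = 25*Y
M(m) = 3 - m
c(p) = 1/(3 - 25*p²) (c(p) = 1/(3 - 25*1*p²) = 1/(3 - 25*p²))
(0*(-5) + 1)*4 + c(6) = (0*(-5) + 1)*4 - 1/(-3 + 25*6²) = (0 + 1)*4 - 1/(-3 + 25*36) = 1*4 - 1/(-3 + 900) = 4 - 1/897 = 3587/897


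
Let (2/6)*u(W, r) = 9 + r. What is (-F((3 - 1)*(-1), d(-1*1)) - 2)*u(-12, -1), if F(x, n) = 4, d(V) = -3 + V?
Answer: -144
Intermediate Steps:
u(W, r) = 27 + 3*r (u(W, r) = 3*(9 + r) = 27 + 3*r)
(-F((3 - 1)*(-1), d(-1*1)) - 2)*u(-12, -1) = (-1*4 - 2)*(27 + 3*(-1)) = (-4 - 2)*(27 - 3) = -6*24 = -144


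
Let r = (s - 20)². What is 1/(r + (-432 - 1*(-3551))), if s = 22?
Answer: 1/3123 ≈ 0.00032020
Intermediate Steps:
r = 4 (r = (22 - 20)² = 2² = 4)
1/(r + (-432 - 1*(-3551))) = 1/(4 + (-432 - 1*(-3551))) = 1/(4 + (-432 + 3551)) = 1/(4 + 3119) = 1/3123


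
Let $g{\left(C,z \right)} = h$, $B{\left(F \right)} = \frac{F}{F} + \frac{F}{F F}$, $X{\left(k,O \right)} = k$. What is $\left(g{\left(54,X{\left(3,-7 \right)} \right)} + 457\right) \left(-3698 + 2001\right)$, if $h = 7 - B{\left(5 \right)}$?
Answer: $- \frac{3926858}{5} \approx -7.8537 \cdot 10^{5}$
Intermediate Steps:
$B{\left(F \right)} = 1 + \frac{1}{F}$ ($B{\left(F \right)} = 1 + \frac{F}{F^{2}} = 1 + \frac{1}{F}$)
$h = \frac{29}{5}$ ($h = 7 - \frac{1 + 5}{5} = 7 - \frac{1}{5} \cdot 6 = 7 - \frac{6}{5} = \frac{29}{5} \approx 5.8$)
$g{\left(C,z \right)} = \frac{29}{5}$
$\left(g{\left(54,X{\left(3,-7 \right)} \right)} + 457\right) \left(-3698 + 2001\right) = \left(\frac{29}{5} + 457\right) \left(-3698 + 2001\right) = \frac{2314}{5} \left(-1697\right) = - \frac{3926858}{5}$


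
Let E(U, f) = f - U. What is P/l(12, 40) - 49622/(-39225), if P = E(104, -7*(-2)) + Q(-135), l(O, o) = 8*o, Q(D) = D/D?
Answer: 2477603/2510400 ≈ 0.98694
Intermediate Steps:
Q(D) = 1
P = -89 (P = (-7*(-2) - 1*104) + 1 = (14 - 104) + 1 = -90 + 1 = -89)
P/l(12, 40) - 49622/(-39225) = -89/(8*40) - 49622/(-39225) = -89/320 - 49622*(-1/39225) = -89*1/320 + 49622/39225 = -89/320 + 49622/39225 = 2477603/2510400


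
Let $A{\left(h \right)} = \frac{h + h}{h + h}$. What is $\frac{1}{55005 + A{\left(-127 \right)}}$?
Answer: $\frac{1}{55006} \approx 1.818 \cdot 10^{-5}$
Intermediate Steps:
$A{\left(h \right)} = 1$ ($A{\left(h \right)} = \frac{2 h}{2 h} = 2 h \frac{1}{2 h} = 1$)
$\frac{1}{55005 + A{\left(-127 \right)}} = \frac{1}{55005 + 1} = \frac{1}{55006}$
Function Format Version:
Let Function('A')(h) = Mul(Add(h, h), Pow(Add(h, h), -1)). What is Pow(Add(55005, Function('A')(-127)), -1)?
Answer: Rational(1, 55006) ≈ 1.8180e-5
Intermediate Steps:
Function('A')(h) = 1 (Function('A')(h) = Mul(Mul(2, h), Pow(Mul(2, h), -1)) = Mul(Mul(2, h), Mul(Rational(1, 2), Pow(h, -1))) = 1)
Pow(Add(55005, Function('A')(-127)), -1) = Pow(Add(55005, 1), -1) = Pow(55006, -1) = Rational(1, 55006)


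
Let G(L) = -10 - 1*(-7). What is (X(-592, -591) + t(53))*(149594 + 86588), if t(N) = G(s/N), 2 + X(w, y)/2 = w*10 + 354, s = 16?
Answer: -2630831298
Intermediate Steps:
X(w, y) = 704 + 20*w (X(w, y) = -4 + 2*(w*10 + 354) = -4 + 2*(10*w + 354) = -4 + 2*(354 + 10*w) = -4 + (708 + 20*w) = 704 + 20*w)
G(L) = -3 (G(L) = -10 + 7 = -3)
t(N) = -3
(X(-592, -591) + t(53))*(149594 + 86588) = ((704 + 20*(-592)) - 3)*(149594 + 86588) = ((704 - 11840) - 3)*236182 = (-11136 - 3)*236182 = -11139*236182 = -2630831298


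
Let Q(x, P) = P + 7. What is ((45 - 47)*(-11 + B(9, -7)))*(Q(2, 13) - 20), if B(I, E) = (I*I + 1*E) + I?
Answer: 0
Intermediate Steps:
B(I, E) = E + I + I² (B(I, E) = (I² + E) + I = (E + I²) + I = E + I + I²)
Q(x, P) = 7 + P
((45 - 47)*(-11 + B(9, -7)))*(Q(2, 13) - 20) = ((45 - 47)*(-11 + (-7 + 9 + 9²)))*((7 + 13) - 20) = (-2*(-11 + (-7 + 9 + 81)))*(20 - 20) = -2*(-11 + 83)*0 = -2*72*0 = -144*0 = 0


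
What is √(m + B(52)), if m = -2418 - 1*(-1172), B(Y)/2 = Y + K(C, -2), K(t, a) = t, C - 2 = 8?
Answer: I*√1122 ≈ 33.496*I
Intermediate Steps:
C = 10 (C = 2 + 8 = 10)
B(Y) = 20 + 2*Y (B(Y) = 2*(Y + 10) = 2*(10 + Y) = 20 + 2*Y)
m = -1246 (m = -2418 + 1172 = -1246)
√(m + B(52)) = √(-1246 + (20 + 2*52)) = √(-1246 + (20 + 104)) = √(-1246 + 124) = √(-1122) = I*√1122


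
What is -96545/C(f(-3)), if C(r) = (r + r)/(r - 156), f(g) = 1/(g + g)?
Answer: -90462665/2 ≈ -4.5231e+7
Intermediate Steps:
f(g) = 1/(2*g)
C(r) = 2*r/(-156 + r) (C(r) = (2*r)/(-156 + r) = 2*r/(-156 + r))
-96545/C(f(-3)) = -96545/(2*((1/2)/(-3))/(-156 + (1/2)/(-3))) = -96545/(2*((1/2)*(-1/3))/(-156 + (1/2)*(-1/3))) = -96545/(2*(-1/6)/(-156 - 1/6)) = -96545/(2*(-1/6)/(-937/6)) = -96545/(2*(-1/6)*(-6/937)) = -96545/2/937 = -96545*937/2 = -90462665/2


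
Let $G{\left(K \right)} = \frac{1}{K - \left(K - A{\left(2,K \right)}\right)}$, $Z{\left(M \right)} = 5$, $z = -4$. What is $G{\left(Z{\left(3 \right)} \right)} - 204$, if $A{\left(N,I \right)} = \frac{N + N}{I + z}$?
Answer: $- \frac{815}{4} \approx -203.75$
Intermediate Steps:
$A{\left(N,I \right)} = \frac{2 N}{-4 + I}$ ($A{\left(N,I \right)} = \frac{N + N}{I - 4} = \frac{2 N}{-4 + I}$)
$G{\left(K \right)} = -1 + \frac{K}{4}$ ($G{\left(K \right)} = \frac{1}{K - \left(K - \frac{4}{-4 + K}\right)} = \frac{1}{4 \frac{1}{-4 + K}} = -1 + \frac{K}{4}$)
$G{\left(Z{\left(3 \right)} \right)} - 204 = \left(-1 + \frac{1}{4} \cdot 5\right) - 204 = \left(-1 + \frac{5}{4}\right) - 204 = \frac{1}{4} - 204 = - \frac{815}{4}$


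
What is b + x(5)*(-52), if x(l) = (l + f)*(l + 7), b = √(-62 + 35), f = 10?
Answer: -9360 + 3*I*√3 ≈ -9360.0 + 5.1962*I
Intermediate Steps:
b = 3*I*√3 (b = √(-27) = 3*I*√3 ≈ 5.1962*I)
x(l) = (7 + l)*(10 + l) (x(l) = (l + 10)*(l + 7) = (10 + l)*(7 + l) = (7 + l)*(10 + l))
b + x(5)*(-52) = 3*I*√3 + (70 + 5² + 17*5)*(-52) = 3*I*√3 + (70 + 25 + 85)*(-52) = 3*I*√3 + 180*(-52) = 3*I*√3 - 9360 = -9360 + 3*I*√3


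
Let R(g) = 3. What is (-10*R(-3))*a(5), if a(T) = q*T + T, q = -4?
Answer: 450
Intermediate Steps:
a(T) = -3*T (a(T) = -4*T + T = -3*T)
(-10*R(-3))*a(5) = (-10*3)*(-3*5) = -30*(-15) = 450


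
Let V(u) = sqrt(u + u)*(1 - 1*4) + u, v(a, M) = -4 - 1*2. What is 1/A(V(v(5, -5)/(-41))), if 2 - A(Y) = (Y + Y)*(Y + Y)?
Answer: -12182207/99936962 - 121032*sqrt(123)/49968481 ≈ -0.14876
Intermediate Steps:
v(a, M) = -6 (v(a, M) = -4 - 2 = -6)
V(u) = u - 3*sqrt(2)*sqrt(u) (V(u) = sqrt(2*u)*(1 - 4) + u = (sqrt(2)*sqrt(u))*(-3) + u = -3*sqrt(2)*sqrt(u) + u = u - 3*sqrt(2)*sqrt(u))
A(Y) = 2 - 4*Y**2 (A(Y) = 2 - (Y + Y)*(Y + Y) = 2 - 2*Y*2*Y = 2 - 4*Y**2)
1/A(V(v(5, -5)/(-41))) = 1/(2 - 4*(-6/(-41) - 3*sqrt(2)*sqrt(-6/(-41)))**2) = 1/(2 - 4*(-6*(-1/41) - 3*sqrt(2)*sqrt(-6*(-1/41)))**2) = 1/(2 - 4*(6/41 - 3*sqrt(2)*sqrt(6/41))**2) = 1/(2 - 4*(6/41 - 3*sqrt(2)*sqrt(246)/41)**2) = 1/(2 - 4*(6/41 - 6*sqrt(123)/41)**2)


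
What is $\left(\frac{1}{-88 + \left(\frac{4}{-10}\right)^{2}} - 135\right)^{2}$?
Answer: $\frac{87903355225}{4822416} \approx 18228.0$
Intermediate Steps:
$\left(\frac{1}{-88 + \left(\frac{4}{-10}\right)^{2}} - 135\right)^{2} = \left(\frac{1}{-88 + \left(4 \left(- \frac{1}{10}\right)\right)^{2}} - 135\right)^{2} = \left(\frac{1}{-88 + \left(- \frac{2}{5}\right)^{2}} - 135\right)^{2} = \left(\frac{1}{-88 + \frac{4}{25}} - 135\right)^{2} = \left(\frac{1}{- \frac{2196}{25}} - 135\right)^{2} = \left(- \frac{25}{2196} - 135\right)^{2} = \left(- \frac{296485}{2196}\right)^{2} = \frac{87903355225}{4822416}$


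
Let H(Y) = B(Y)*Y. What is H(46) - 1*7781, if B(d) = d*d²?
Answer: 4469675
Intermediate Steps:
B(d) = d³
H(Y) = Y⁴ (H(Y) = Y³*Y = Y⁴)
H(46) - 1*7781 = 46⁴ - 1*7781 = 4477456 - 7781 = 4469675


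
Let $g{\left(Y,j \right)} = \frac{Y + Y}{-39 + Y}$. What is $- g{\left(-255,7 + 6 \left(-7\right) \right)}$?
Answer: $- \frac{85}{49} \approx -1.7347$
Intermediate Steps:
$g{\left(Y,j \right)} = \frac{2 Y}{-39 + Y}$
$- g{\left(-255,7 + 6 \left(-7\right) \right)} = - \frac{2 \left(-255\right)}{-39 - 255} = - \frac{2 \left(-255\right)}{-294} = - \frac{2 \left(-255\right) \left(-1\right)}{294} = \left(-1\right) \frac{85}{49} = - \frac{85}{49}$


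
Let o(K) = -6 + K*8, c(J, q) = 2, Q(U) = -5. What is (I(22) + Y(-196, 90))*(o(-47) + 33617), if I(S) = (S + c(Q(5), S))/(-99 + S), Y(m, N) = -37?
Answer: -95484155/77 ≈ -1.2401e+6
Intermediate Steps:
o(K) = -6 + 8*K
I(S) = (2 + S)/(-99 + S) (I(S) = (S + 2)/(-99 + S) = (2 + S)/(-99 + S))
(I(22) + Y(-196, 90))*(o(-47) + 33617) = ((2 + 22)/(-99 + 22) - 37)*((-6 + 8*(-47)) + 33617) = (24/(-77) - 37)*((-6 - 376) + 33617) = (-1/77*24 - 37)*(-382 + 33617) = (-24/77 - 37)*33235 = -2873/77*33235 = -95484155/77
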